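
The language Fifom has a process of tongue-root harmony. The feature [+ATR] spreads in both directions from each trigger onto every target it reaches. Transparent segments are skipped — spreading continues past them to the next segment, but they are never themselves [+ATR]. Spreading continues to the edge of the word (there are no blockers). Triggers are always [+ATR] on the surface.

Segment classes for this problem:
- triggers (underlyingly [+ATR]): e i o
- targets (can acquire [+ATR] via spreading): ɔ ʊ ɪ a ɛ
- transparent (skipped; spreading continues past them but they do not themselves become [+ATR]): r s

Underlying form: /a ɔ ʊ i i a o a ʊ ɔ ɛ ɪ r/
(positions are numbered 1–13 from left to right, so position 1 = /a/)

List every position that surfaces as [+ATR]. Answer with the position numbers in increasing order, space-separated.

1 2 3 4 5 6 7 8 9 10 11 12

From /i/ at 4 rightward: 5 /i/ is itself a trigger — this domain ends here.
From /i/ at 4 leftward: 3 /ʊ/ → [+ATR]; 2 /ɔ/ → [+ATR]; 1 /a/ → [+ATR]; word edge.
From /i/ at 5 rightward: 6 /a/ → [+ATR]; 7 /o/ is itself a trigger — this domain ends here.
From /i/ at 5 leftward: 4 /i/ is itself a trigger — this domain ends here.
From /o/ at 7 rightward: 8 /a/ → [+ATR]; 9 /ʊ/ → [+ATR]; 10 /ɔ/ → [+ATR]; 11 /ɛ/ → [+ATR]; 12 /ɪ/ → [+ATR]; 13 /r/ transparent; word edge.
From /o/ at 7 leftward: 6 /a/ → [+ATR]; 5 /i/ is itself a trigger — this domain ends here.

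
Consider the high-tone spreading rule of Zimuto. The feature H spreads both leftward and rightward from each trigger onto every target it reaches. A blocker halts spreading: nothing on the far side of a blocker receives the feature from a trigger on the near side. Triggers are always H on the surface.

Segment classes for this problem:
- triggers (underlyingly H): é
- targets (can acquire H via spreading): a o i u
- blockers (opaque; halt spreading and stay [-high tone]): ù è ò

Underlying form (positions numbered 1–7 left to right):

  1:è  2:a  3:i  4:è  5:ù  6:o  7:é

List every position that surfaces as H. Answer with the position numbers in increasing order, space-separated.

6 7

From /é/ at 7 rightward: word edge.
From /é/ at 7 leftward: 6 /o/ → H; 5 /ù/ blocks.
Targets with no active source: positions 2 3 stay [-high tone].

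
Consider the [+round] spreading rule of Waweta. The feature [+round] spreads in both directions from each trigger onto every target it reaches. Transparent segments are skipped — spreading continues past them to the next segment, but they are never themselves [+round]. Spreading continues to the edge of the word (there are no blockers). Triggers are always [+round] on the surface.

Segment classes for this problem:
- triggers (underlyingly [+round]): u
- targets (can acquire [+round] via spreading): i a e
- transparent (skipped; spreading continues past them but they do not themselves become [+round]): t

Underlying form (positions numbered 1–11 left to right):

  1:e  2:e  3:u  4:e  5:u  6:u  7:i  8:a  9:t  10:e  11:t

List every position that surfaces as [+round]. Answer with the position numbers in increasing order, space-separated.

1 2 3 4 5 6 7 8 10

From /u/ at 3 rightward: 4 /e/ → [+round]; 5 /u/ is itself a trigger — this domain ends here.
From /u/ at 3 leftward: 2 /e/ → [+round]; 1 /e/ → [+round]; word edge.
From /u/ at 5 rightward: 6 /u/ is itself a trigger — this domain ends here.
From /u/ at 5 leftward: 4 /e/ → [+round]; 3 /u/ is itself a trigger — this domain ends here.
From /u/ at 6 rightward: 7 /i/ → [+round]; 8 /a/ → [+round]; 9 /t/ transparent; 10 /e/ → [+round]; 11 /t/ transparent; word edge.
From /u/ at 6 leftward: 5 /u/ is itself a trigger — this domain ends here.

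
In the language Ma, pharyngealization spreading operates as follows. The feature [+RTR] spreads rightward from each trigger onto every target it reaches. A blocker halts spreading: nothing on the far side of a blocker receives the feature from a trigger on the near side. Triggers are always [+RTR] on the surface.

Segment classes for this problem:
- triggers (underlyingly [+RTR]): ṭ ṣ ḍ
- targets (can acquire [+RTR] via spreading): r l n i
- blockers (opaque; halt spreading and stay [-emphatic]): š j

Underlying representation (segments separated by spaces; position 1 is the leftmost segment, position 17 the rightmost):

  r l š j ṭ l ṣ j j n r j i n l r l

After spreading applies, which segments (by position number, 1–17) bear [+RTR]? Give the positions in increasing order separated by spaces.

5 6 7

From /ṭ/ at 5 rightward: 6 /l/ → [+RTR]; 7 /ṣ/ is itself a trigger — this domain ends here.
From /ṣ/ at 7 rightward: 8 /j/ blocks.
Targets with no active source: positions 1 2 10 11 13 14 15 16 17 stay [-emphatic].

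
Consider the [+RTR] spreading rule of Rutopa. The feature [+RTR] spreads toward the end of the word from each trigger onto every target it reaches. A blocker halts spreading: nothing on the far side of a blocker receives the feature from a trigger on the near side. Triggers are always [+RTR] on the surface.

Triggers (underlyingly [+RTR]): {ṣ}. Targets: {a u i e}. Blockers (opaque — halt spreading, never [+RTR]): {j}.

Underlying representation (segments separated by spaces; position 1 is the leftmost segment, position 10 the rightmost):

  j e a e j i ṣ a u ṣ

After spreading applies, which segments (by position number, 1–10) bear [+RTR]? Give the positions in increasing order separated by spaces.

From /ṣ/ at 7 rightward: 8 /a/ → [+RTR]; 9 /u/ → [+RTR]; 10 /ṣ/ is itself a trigger — this domain ends here.
From /ṣ/ at 10 rightward: word edge.
Targets with no active source: positions 2 3 4 6 stay [-emphatic].

7 8 9 10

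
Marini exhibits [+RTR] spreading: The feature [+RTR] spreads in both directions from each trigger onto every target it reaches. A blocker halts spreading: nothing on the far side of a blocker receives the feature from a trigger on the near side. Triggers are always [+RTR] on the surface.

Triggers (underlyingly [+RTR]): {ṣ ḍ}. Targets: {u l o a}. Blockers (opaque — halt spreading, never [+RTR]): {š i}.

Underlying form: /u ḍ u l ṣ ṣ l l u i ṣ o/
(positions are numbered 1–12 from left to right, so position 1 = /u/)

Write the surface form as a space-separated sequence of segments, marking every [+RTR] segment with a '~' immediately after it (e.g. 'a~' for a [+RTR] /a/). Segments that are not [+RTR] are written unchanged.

From /ḍ/ at 2 rightward: 3 /u/ → [+RTR]; 4 /l/ → [+RTR]; 5 /ṣ/ is itself a trigger — this domain ends here.
From /ḍ/ at 2 leftward: 1 /u/ → [+RTR]; word edge.
From /ṣ/ at 5 rightward: 6 /ṣ/ is itself a trigger — this domain ends here.
From /ṣ/ at 5 leftward: 4 /l/ → [+RTR]; 3 /u/ → [+RTR]; 2 /ḍ/ is itself a trigger — this domain ends here.
From /ṣ/ at 6 rightward: 7 /l/ → [+RTR]; 8 /l/ → [+RTR]; 9 /u/ → [+RTR]; 10 /i/ blocks.
From /ṣ/ at 6 leftward: 5 /ṣ/ is itself a trigger — this domain ends here.
From /ṣ/ at 11 rightward: 12 /o/ → [+RTR]; word edge.
From /ṣ/ at 11 leftward: 10 /i/ blocks.
[+RTR] positions on the surface: 1 2 3 4 5 6 7 8 9 11 12.

u~ ḍ~ u~ l~ ṣ~ ṣ~ l~ l~ u~ i ṣ~ o~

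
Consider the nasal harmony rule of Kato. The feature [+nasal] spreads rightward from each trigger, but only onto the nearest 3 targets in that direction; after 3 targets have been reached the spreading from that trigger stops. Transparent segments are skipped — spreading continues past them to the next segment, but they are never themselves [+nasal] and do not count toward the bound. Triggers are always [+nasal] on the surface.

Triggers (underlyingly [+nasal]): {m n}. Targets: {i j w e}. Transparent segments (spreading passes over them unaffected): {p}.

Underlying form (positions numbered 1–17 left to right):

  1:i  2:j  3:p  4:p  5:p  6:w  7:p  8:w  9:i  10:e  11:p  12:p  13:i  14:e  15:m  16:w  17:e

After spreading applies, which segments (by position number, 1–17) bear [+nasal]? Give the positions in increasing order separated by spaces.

15 16 17

From /m/ at 15 rightward: 16 /w/ → [+nasal]; 17 /e/ → [+nasal]; word edge.
Targets with no active source: positions 1 2 6 8 9 10 13 14 stay [-nasal].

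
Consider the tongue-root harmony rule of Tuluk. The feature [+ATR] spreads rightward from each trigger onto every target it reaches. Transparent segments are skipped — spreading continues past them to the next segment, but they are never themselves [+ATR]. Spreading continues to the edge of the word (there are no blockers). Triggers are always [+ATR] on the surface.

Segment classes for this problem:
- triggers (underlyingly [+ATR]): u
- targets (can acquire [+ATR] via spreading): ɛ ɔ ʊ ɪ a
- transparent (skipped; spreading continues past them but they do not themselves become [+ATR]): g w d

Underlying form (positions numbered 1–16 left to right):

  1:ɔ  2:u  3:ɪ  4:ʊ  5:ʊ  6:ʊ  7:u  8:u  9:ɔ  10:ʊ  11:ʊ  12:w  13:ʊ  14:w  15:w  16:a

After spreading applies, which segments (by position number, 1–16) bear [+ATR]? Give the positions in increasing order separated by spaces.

2 3 4 5 6 7 8 9 10 11 13 16

From /u/ at 2 rightward: 3 /ɪ/ → [+ATR]; 4 /ʊ/ → [+ATR]; 5 /ʊ/ → [+ATR]; 6 /ʊ/ → [+ATR]; 7 /u/ is itself a trigger — this domain ends here.
From /u/ at 7 rightward: 8 /u/ is itself a trigger — this domain ends here.
From /u/ at 8 rightward: 9 /ɔ/ → [+ATR]; 10 /ʊ/ → [+ATR]; 11 /ʊ/ → [+ATR]; 12 /w/ transparent; 13 /ʊ/ → [+ATR]; 14 /w/ transparent; 15 /w/ transparent; 16 /a/ → [+ATR]; word edge.
Target with no active source: position 1 stays [-ATR].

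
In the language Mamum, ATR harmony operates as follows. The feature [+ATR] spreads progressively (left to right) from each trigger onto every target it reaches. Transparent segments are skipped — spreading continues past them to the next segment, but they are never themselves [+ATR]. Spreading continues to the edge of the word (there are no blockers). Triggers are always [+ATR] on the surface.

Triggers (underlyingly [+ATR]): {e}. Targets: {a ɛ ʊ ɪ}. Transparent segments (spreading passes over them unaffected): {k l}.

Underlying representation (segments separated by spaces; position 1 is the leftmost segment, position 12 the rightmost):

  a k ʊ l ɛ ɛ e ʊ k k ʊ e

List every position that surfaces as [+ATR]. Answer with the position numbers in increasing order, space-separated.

7 8 11 12

From /e/ at 7 rightward: 8 /ʊ/ → [+ATR]; 9 /k/ transparent; 10 /k/ transparent; 11 /ʊ/ → [+ATR]; 12 /e/ is itself a trigger — this domain ends here.
From /e/ at 12 rightward: word edge.
Targets with no active source: positions 1 3 5 6 stay [-ATR].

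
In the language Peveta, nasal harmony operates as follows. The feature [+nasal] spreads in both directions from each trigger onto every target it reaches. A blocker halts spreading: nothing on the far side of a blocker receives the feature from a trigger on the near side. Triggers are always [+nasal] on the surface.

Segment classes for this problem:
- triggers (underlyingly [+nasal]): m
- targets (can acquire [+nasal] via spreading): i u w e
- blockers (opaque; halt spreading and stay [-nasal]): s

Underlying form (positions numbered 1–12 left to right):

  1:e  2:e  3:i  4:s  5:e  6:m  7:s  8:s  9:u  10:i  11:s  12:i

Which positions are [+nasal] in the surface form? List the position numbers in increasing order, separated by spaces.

5 6

From /m/ at 6 rightward: 7 /s/ blocks.
From /m/ at 6 leftward: 5 /e/ → [+nasal]; 4 /s/ blocks.
Targets with no active source: positions 1 2 3 9 10 12 stay [-nasal].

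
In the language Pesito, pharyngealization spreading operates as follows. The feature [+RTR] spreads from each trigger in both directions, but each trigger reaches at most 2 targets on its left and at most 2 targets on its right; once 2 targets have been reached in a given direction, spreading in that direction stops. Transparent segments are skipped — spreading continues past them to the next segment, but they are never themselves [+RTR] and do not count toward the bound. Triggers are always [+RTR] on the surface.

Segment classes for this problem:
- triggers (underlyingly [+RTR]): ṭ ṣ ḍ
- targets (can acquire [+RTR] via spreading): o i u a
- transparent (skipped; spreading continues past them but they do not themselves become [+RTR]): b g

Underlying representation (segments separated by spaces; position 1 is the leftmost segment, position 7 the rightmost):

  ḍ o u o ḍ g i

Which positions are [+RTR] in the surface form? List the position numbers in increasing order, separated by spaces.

1 2 3 4 5 7

From /ḍ/ at 1 rightward: 2 /o/ → [+RTR]; 3 /u/ → [+RTR]; bound reached.
From /ḍ/ at 1 leftward: word edge.
From /ḍ/ at 5 rightward: 6 /g/ transparent; 7 /i/ → [+RTR]; word edge.
From /ḍ/ at 5 leftward: 4 /o/ → [+RTR]; 3 /u/ → [+RTR]; bound reached.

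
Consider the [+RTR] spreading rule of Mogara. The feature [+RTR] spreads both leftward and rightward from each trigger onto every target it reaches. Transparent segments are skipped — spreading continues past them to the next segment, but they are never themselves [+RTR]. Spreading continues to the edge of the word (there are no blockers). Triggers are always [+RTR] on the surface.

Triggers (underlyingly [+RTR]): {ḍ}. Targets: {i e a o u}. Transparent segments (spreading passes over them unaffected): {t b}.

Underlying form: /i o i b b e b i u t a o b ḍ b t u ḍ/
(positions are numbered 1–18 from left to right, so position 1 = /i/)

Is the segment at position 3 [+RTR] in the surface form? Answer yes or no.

yes

From /ḍ/ at 14 rightward: 15 /b/ transparent; 16 /t/ transparent; 17 /u/ → [+RTR]; 18 /ḍ/ is itself a trigger — this domain ends here.
From /ḍ/ at 14 leftward: 13 /b/ transparent; 12 /o/ → [+RTR]; 11 /a/ → [+RTR]; 10 /t/ transparent; 9 /u/ → [+RTR]; 8 /i/ → [+RTR]; 7 /b/ transparent; 6 /e/ → [+RTR]; 5 /b/ transparent; 4 /b/ transparent; 3 /i/ → [+RTR]; 2 /o/ → [+RTR]; 1 /i/ → [+RTR]; word edge.
From /ḍ/ at 18 rightward: word edge.
From /ḍ/ at 18 leftward: 17 /u/ → [+RTR]; 16 /t/ transparent; 15 /b/ transparent; 14 /ḍ/ is itself a trigger — this domain ends here.
[+RTR] positions on the surface: 1 2 3 6 8 9 11 12 14 17 18.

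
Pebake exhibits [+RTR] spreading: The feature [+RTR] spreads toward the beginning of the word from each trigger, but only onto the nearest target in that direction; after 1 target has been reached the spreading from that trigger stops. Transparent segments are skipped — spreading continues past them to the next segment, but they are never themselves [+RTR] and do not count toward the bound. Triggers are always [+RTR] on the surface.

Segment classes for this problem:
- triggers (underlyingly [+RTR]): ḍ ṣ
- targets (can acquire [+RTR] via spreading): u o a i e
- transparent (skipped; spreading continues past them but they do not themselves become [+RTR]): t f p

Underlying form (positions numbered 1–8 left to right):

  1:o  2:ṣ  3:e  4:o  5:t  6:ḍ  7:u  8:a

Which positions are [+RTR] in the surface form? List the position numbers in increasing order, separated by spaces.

1 2 4 6

From /ṣ/ at 2 leftward: 1 /o/ → [+RTR]; bound reached.
From /ḍ/ at 6 leftward: 5 /t/ transparent; 4 /o/ → [+RTR]; bound reached.
Targets with no active source: positions 3 7 8 stay [-emphatic].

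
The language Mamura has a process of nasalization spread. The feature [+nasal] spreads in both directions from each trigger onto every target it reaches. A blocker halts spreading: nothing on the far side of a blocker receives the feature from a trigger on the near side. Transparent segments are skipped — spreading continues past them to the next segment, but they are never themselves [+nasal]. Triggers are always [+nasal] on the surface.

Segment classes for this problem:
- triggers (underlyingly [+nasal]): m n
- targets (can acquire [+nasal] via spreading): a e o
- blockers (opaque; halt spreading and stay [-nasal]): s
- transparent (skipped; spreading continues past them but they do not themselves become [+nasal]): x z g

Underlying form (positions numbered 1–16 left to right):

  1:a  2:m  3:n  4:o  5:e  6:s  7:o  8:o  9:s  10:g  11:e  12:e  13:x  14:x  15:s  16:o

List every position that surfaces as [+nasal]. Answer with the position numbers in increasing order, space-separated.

1 2 3 4 5

From /m/ at 2 rightward: 3 /n/ is itself a trigger — this domain ends here.
From /m/ at 2 leftward: 1 /a/ → [+nasal]; word edge.
From /n/ at 3 rightward: 4 /o/ → [+nasal]; 5 /e/ → [+nasal]; 6 /s/ blocks.
From /n/ at 3 leftward: 2 /m/ is itself a trigger — this domain ends here.
Targets with no active source: positions 7 8 11 12 16 stay [-nasal].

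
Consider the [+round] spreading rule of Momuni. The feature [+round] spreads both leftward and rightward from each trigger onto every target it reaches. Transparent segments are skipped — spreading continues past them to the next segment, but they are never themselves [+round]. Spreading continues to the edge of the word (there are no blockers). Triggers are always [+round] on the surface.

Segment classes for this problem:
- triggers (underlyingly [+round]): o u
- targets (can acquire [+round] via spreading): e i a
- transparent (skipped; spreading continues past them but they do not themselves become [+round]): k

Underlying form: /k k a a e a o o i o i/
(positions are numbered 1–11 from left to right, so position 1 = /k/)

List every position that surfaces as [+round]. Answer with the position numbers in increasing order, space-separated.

3 4 5 6 7 8 9 10 11

From /o/ at 7 rightward: 8 /o/ is itself a trigger — this domain ends here.
From /o/ at 7 leftward: 6 /a/ → [+round]; 5 /e/ → [+round]; 4 /a/ → [+round]; 3 /a/ → [+round]; 2 /k/ transparent; 1 /k/ transparent; word edge.
From /o/ at 8 rightward: 9 /i/ → [+round]; 10 /o/ is itself a trigger — this domain ends here.
From /o/ at 8 leftward: 7 /o/ is itself a trigger — this domain ends here.
From /o/ at 10 rightward: 11 /i/ → [+round]; word edge.
From /o/ at 10 leftward: 9 /i/ → [+round]; 8 /o/ is itself a trigger — this domain ends here.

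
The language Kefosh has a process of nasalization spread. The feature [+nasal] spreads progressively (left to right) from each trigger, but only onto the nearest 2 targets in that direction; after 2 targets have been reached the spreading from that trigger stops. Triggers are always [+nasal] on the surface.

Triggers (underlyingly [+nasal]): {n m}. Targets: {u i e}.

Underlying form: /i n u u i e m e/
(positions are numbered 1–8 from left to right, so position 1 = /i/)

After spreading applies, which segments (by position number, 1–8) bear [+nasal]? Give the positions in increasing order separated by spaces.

From /n/ at 2 rightward: 3 /u/ → [+nasal]; 4 /u/ → [+nasal]; bound reached.
From /m/ at 7 rightward: 8 /e/ → [+nasal]; word edge.
Targets with no active source: positions 1 5 6 stay [-nasal].

2 3 4 7 8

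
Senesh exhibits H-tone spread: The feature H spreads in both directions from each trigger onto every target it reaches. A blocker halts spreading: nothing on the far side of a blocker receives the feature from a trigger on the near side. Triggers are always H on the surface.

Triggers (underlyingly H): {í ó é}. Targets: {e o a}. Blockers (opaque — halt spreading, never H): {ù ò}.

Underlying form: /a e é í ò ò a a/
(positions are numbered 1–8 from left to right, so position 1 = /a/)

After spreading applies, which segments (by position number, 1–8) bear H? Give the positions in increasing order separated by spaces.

From /é/ at 3 rightward: 4 /í/ is itself a trigger — this domain ends here.
From /é/ at 3 leftward: 2 /e/ → H; 1 /a/ → H; word edge.
From /í/ at 4 rightward: 5 /ò/ blocks.
From /í/ at 4 leftward: 3 /é/ is itself a trigger — this domain ends here.
Targets with no active source: positions 7 8 stay [-high tone].

1 2 3 4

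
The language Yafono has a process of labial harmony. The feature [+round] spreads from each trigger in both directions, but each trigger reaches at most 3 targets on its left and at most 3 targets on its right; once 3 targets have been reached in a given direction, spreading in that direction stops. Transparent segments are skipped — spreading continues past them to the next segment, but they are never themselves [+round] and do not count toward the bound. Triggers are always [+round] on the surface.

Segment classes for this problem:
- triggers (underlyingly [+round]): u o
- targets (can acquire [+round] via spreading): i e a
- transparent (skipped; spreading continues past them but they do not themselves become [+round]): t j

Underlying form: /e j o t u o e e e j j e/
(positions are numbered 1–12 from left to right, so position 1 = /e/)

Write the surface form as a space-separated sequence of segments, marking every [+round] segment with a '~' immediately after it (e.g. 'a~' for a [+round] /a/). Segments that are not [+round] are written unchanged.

e~ j o~ t u~ o~ e~ e~ e~ j j e

From /o/ at 3 rightward: 4 /t/ transparent; 5 /u/ is itself a trigger — this domain ends here.
From /o/ at 3 leftward: 2 /j/ transparent; 1 /e/ → [+round]; word edge.
From /u/ at 5 rightward: 6 /o/ is itself a trigger — this domain ends here.
From /u/ at 5 leftward: 4 /t/ transparent; 3 /o/ is itself a trigger — this domain ends here.
From /o/ at 6 rightward: 7 /e/ → [+round]; 8 /e/ → [+round]; 9 /e/ → [+round]; bound reached.
From /o/ at 6 leftward: 5 /u/ is itself a trigger — this domain ends here.
Target with no active source: position 12 stays [-round].
[+round] positions on the surface: 1 3 5 6 7 8 9.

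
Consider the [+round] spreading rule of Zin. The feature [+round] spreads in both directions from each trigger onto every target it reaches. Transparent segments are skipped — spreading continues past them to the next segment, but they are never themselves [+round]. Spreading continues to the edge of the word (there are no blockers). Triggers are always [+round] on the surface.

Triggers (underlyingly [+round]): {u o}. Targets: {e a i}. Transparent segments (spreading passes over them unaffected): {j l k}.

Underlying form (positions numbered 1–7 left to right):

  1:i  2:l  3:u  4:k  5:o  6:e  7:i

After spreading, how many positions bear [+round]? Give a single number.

From /u/ at 3 rightward: 4 /k/ transparent; 5 /o/ is itself a trigger — this domain ends here.
From /u/ at 3 leftward: 2 /l/ transparent; 1 /i/ → [+round]; word edge.
From /o/ at 5 rightward: 6 /e/ → [+round]; 7 /i/ → [+round]; word edge.
From /o/ at 5 leftward: 4 /k/ transparent; 3 /u/ is itself a trigger — this domain ends here.
[+round] positions on the surface: 1 3 5 6 7.

5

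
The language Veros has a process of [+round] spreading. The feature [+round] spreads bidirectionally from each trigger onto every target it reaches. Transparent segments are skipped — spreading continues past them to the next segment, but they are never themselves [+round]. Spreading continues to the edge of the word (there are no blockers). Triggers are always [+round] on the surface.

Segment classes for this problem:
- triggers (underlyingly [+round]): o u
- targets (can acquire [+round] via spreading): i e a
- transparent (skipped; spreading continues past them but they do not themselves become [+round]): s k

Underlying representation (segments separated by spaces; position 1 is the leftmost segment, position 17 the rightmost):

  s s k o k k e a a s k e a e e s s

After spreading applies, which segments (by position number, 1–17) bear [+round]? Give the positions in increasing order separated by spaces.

From /o/ at 4 rightward: 5 /k/ transparent; 6 /k/ transparent; 7 /e/ → [+round]; 8 /a/ → [+round]; 9 /a/ → [+round]; 10 /s/ transparent; 11 /k/ transparent; 12 /e/ → [+round]; 13 /a/ → [+round]; 14 /e/ → [+round]; 15 /e/ → [+round]; 16 /s/ transparent; 17 /s/ transparent; word edge.
From /o/ at 4 leftward: 3 /k/ transparent; 2 /s/ transparent; 1 /s/ transparent; word edge.

4 7 8 9 12 13 14 15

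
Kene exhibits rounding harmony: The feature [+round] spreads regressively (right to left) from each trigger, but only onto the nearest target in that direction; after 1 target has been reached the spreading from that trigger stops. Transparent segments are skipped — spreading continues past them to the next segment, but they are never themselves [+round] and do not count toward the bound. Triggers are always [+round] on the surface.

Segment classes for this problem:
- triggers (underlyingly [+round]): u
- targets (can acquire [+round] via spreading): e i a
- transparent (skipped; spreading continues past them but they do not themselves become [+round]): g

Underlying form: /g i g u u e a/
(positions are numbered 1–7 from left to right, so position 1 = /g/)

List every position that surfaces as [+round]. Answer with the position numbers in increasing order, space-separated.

2 4 5

From /u/ at 4 leftward: 3 /g/ transparent; 2 /i/ → [+round]; bound reached.
From /u/ at 5 leftward: 4 /u/ is itself a trigger — this domain ends here.
Targets with no active source: positions 6 7 stay [-round].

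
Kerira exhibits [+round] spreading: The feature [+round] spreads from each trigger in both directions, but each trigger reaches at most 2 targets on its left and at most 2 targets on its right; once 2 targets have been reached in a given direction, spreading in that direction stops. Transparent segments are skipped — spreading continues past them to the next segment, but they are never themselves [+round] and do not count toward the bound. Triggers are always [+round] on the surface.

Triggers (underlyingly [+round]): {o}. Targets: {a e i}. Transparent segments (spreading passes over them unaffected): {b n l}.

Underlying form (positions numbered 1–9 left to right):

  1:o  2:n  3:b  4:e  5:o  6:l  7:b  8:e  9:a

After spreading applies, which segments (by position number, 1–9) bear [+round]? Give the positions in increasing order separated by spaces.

From /o/ at 1 rightward: 2 /n/ transparent; 3 /b/ transparent; 4 /e/ → [+round]; 5 /o/ is itself a trigger — this domain ends here.
From /o/ at 1 leftward: word edge.
From /o/ at 5 rightward: 6 /l/ transparent; 7 /b/ transparent; 8 /e/ → [+round]; 9 /a/ → [+round]; bound reached.
From /o/ at 5 leftward: 4 /e/ → [+round]; 3 /b/ transparent; 2 /n/ transparent; 1 /o/ is itself a trigger — this domain ends here.

1 4 5 8 9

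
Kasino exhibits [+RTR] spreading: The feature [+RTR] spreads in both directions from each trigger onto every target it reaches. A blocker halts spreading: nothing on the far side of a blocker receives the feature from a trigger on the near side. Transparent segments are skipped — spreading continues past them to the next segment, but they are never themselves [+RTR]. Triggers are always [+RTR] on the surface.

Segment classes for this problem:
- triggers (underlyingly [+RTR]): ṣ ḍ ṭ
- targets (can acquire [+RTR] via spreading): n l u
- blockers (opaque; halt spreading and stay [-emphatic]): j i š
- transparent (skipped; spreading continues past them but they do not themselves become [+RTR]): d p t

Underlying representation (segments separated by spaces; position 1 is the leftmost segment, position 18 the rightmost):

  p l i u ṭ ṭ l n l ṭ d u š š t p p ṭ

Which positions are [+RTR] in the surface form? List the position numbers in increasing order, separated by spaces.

From /ṭ/ at 5 rightward: 6 /ṭ/ is itself a trigger — this domain ends here.
From /ṭ/ at 5 leftward: 4 /u/ → [+RTR]; 3 /i/ blocks.
From /ṭ/ at 6 rightward: 7 /l/ → [+RTR]; 8 /n/ → [+RTR]; 9 /l/ → [+RTR]; 10 /ṭ/ is itself a trigger — this domain ends here.
From /ṭ/ at 6 leftward: 5 /ṭ/ is itself a trigger — this domain ends here.
From /ṭ/ at 10 rightward: 11 /d/ transparent; 12 /u/ → [+RTR]; 13 /š/ blocks.
From /ṭ/ at 10 leftward: 9 /l/ → [+RTR]; 8 /n/ → [+RTR]; 7 /l/ → [+RTR]; 6 /ṭ/ is itself a trigger — this domain ends here.
From /ṭ/ at 18 rightward: word edge.
From /ṭ/ at 18 leftward: 17 /p/ transparent; 16 /p/ transparent; 15 /t/ transparent; 14 /š/ blocks.
Target with no active source: position 2 stays [-emphatic].

4 5 6 7 8 9 10 12 18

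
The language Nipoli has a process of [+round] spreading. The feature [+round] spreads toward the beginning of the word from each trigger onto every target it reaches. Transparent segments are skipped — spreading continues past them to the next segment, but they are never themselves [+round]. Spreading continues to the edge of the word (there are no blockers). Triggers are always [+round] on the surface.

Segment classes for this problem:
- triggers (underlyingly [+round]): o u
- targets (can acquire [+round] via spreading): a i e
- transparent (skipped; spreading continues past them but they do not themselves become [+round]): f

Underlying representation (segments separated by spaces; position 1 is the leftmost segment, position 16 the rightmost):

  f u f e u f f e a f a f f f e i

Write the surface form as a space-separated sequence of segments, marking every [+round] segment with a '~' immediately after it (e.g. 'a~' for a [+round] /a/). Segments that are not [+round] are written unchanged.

From /u/ at 2 leftward: 1 /f/ transparent; word edge.
From /u/ at 5 leftward: 4 /e/ → [+round]; 3 /f/ transparent; 2 /u/ is itself a trigger — this domain ends here.
Targets with no active source: positions 8 9 11 15 16 stay [-round].
[+round] positions on the surface: 2 4 5.

f u~ f e~ u~ f f e a f a f f f e i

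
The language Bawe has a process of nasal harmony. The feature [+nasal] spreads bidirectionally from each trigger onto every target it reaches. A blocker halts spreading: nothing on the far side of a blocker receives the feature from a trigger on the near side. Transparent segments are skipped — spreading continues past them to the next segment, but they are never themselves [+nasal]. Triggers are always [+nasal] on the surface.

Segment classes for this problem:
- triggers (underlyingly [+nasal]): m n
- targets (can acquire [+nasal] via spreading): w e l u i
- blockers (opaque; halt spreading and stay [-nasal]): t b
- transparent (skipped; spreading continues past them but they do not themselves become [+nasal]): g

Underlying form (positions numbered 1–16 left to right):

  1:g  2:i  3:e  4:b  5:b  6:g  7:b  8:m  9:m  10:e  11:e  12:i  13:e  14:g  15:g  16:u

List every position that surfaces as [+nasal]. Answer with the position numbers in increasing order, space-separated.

From /m/ at 8 rightward: 9 /m/ is itself a trigger — this domain ends here.
From /m/ at 8 leftward: 7 /b/ blocks.
From /m/ at 9 rightward: 10 /e/ → [+nasal]; 11 /e/ → [+nasal]; 12 /i/ → [+nasal]; 13 /e/ → [+nasal]; 14 /g/ transparent; 15 /g/ transparent; 16 /u/ → [+nasal]; word edge.
From /m/ at 9 leftward: 8 /m/ is itself a trigger — this domain ends here.
Targets with no active source: positions 2 3 stay [-nasal].

8 9 10 11 12 13 16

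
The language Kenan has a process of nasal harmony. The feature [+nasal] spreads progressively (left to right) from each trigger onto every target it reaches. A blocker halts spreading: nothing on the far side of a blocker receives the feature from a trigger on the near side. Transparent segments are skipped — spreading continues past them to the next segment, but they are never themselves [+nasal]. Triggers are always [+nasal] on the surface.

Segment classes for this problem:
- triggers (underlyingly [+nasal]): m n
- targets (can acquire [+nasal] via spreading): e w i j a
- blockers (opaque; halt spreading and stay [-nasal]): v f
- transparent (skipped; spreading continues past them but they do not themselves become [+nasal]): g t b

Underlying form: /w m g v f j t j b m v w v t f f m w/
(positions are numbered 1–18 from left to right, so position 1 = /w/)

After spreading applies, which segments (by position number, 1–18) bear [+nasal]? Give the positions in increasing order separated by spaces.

2 10 17 18

From /m/ at 2 rightward: 3 /g/ transparent; 4 /v/ blocks.
From /m/ at 10 rightward: 11 /v/ blocks.
From /m/ at 17 rightward: 18 /w/ → [+nasal]; word edge.
Targets with no active source: positions 1 6 8 12 stay [-nasal].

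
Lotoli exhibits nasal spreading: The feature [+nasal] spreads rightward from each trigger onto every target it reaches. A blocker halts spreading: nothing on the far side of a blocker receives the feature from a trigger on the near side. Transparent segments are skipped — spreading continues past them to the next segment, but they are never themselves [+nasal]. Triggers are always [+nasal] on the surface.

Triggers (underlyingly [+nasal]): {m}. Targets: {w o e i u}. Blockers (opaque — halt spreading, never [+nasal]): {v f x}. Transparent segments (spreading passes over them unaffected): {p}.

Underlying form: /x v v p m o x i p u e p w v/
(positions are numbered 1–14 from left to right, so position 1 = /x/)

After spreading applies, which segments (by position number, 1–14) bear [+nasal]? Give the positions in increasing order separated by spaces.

From /m/ at 5 rightward: 6 /o/ → [+nasal]; 7 /x/ blocks.
Targets with no active source: positions 8 10 11 13 stay [-nasal].

5 6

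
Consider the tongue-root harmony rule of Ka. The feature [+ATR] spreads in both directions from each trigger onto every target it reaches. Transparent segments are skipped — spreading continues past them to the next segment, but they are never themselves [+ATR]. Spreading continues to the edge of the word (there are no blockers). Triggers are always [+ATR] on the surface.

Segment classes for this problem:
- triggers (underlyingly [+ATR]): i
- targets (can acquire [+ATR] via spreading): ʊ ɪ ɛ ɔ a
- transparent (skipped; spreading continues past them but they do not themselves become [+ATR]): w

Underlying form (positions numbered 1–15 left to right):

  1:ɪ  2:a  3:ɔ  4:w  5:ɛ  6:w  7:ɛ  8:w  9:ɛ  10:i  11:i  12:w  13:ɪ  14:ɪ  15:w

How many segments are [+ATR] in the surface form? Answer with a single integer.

10

From /i/ at 10 rightward: 11 /i/ is itself a trigger — this domain ends here.
From /i/ at 10 leftward: 9 /ɛ/ → [+ATR]; 8 /w/ transparent; 7 /ɛ/ → [+ATR]; 6 /w/ transparent; 5 /ɛ/ → [+ATR]; 4 /w/ transparent; 3 /ɔ/ → [+ATR]; 2 /a/ → [+ATR]; 1 /ɪ/ → [+ATR]; word edge.
From /i/ at 11 rightward: 12 /w/ transparent; 13 /ɪ/ → [+ATR]; 14 /ɪ/ → [+ATR]; 15 /w/ transparent; word edge.
From /i/ at 11 leftward: 10 /i/ is itself a trigger — this domain ends here.
[+ATR] positions on the surface: 1 2 3 5 7 9 10 11 13 14.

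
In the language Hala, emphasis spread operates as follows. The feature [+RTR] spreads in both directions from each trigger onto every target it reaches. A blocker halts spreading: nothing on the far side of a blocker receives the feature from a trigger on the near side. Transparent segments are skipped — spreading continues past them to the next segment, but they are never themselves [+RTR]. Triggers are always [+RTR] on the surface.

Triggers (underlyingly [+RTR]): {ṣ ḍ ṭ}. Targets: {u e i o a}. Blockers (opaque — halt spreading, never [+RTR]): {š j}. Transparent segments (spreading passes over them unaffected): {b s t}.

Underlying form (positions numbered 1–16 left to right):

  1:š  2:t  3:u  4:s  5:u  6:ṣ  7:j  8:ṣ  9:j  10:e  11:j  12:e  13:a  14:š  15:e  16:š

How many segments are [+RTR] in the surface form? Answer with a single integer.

4

From /ṣ/ at 6 rightward: 7 /j/ blocks.
From /ṣ/ at 6 leftward: 5 /u/ → [+RTR]; 4 /s/ transparent; 3 /u/ → [+RTR]; 2 /t/ transparent; 1 /š/ blocks.
From /ṣ/ at 8 rightward: 9 /j/ blocks.
From /ṣ/ at 8 leftward: 7 /j/ blocks.
Targets with no active source: positions 10 12 13 15 stay [-emphatic].
[+RTR] positions on the surface: 3 5 6 8.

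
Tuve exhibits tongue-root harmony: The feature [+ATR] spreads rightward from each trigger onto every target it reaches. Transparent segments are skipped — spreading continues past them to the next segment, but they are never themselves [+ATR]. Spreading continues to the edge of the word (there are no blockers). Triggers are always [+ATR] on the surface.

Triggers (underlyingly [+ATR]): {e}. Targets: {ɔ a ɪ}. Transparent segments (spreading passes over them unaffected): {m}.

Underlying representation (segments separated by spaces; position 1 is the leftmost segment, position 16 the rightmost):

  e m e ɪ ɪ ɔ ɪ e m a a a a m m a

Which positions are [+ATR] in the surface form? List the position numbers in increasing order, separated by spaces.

1 3 4 5 6 7 8 10 11 12 13 16

From /e/ at 1 rightward: 2 /m/ transparent; 3 /e/ is itself a trigger — this domain ends here.
From /e/ at 3 rightward: 4 /ɪ/ → [+ATR]; 5 /ɪ/ → [+ATR]; 6 /ɔ/ → [+ATR]; 7 /ɪ/ → [+ATR]; 8 /e/ is itself a trigger — this domain ends here.
From /e/ at 8 rightward: 9 /m/ transparent; 10 /a/ → [+ATR]; 11 /a/ → [+ATR]; 12 /a/ → [+ATR]; 13 /a/ → [+ATR]; 14 /m/ transparent; 15 /m/ transparent; 16 /a/ → [+ATR]; word edge.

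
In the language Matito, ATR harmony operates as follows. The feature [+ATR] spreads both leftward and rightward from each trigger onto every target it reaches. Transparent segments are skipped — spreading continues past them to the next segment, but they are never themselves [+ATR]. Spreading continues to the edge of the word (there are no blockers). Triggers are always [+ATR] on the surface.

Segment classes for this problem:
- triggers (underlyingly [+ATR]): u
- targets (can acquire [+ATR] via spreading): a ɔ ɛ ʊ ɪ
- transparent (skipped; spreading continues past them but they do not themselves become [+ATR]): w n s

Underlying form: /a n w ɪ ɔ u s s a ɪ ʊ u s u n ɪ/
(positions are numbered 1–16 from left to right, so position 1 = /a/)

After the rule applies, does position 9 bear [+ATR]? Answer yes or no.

yes

From /u/ at 6 rightward: 7 /s/ transparent; 8 /s/ transparent; 9 /a/ → [+ATR]; 10 /ɪ/ → [+ATR]; 11 /ʊ/ → [+ATR]; 12 /u/ is itself a trigger — this domain ends here.
From /u/ at 6 leftward: 5 /ɔ/ → [+ATR]; 4 /ɪ/ → [+ATR]; 3 /w/ transparent; 2 /n/ transparent; 1 /a/ → [+ATR]; word edge.
From /u/ at 12 rightward: 13 /s/ transparent; 14 /u/ is itself a trigger — this domain ends here.
From /u/ at 12 leftward: 11 /ʊ/ → [+ATR]; 10 /ɪ/ → [+ATR]; 9 /a/ → [+ATR]; 8 /s/ transparent; 7 /s/ transparent; 6 /u/ is itself a trigger — this domain ends here.
From /u/ at 14 rightward: 15 /n/ transparent; 16 /ɪ/ → [+ATR]; word edge.
From /u/ at 14 leftward: 13 /s/ transparent; 12 /u/ is itself a trigger — this domain ends here.
[+ATR] positions on the surface: 1 4 5 6 9 10 11 12 14 16.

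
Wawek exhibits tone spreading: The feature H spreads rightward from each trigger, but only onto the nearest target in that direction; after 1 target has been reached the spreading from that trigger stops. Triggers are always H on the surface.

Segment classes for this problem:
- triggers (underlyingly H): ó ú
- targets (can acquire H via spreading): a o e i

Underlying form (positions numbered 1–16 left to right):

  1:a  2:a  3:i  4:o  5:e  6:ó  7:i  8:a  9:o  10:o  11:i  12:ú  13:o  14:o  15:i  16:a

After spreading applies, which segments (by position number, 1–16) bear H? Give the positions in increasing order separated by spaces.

From /ó/ at 6 rightward: 7 /i/ → H; bound reached.
From /ú/ at 12 rightward: 13 /o/ → H; bound reached.
Targets with no active source: positions 1 2 3 4 5 8 9 10 11 14 15 16 stay [-high tone].

6 7 12 13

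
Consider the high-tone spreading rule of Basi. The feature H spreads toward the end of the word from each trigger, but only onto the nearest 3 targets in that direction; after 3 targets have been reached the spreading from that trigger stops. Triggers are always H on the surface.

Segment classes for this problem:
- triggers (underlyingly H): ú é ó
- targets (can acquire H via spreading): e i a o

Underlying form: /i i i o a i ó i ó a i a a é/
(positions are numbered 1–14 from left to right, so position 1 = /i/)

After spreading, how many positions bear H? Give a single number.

From /ó/ at 7 rightward: 8 /i/ → H; 9 /ó/ is itself a trigger — this domain ends here.
From /ó/ at 9 rightward: 10 /a/ → H; 11 /i/ → H; 12 /a/ → H; bound reached.
From /é/ at 14 rightward: word edge.
Targets with no active source: positions 1 2 3 4 5 6 13 stay [-high tone].
H positions on the surface: 7 8 9 10 11 12 14.

7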